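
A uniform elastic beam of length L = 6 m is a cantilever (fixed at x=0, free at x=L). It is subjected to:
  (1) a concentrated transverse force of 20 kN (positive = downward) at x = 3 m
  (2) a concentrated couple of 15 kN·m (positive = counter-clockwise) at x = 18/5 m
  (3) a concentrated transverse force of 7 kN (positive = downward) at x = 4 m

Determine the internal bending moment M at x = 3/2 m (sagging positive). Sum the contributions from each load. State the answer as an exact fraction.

Load 1 — point force P=20 kN at a=3 m (b=L-a=3):
  M_1 = -P(a-x)  [x≤a] = -20·(3-(3/2)) = -30 kN·m
Load 2 — applied couple M₀=15 kN·m at a=18/5 m (b=L-a=12/5):
  M_2 = M₀  [x≤a] = 15 = 15 kN·m
Load 3 — point force P=7 kN at a=4 m (b=L-a=2):
  M_3 = -P(a-x)  [x≤a] = -7·(4-(3/2)) = -35/2 kN·m
Superposition: M = Σ M_i = -65/2 kN·m ≈ -32.500000 kN·m

M(3/2) = -65/2 kN·m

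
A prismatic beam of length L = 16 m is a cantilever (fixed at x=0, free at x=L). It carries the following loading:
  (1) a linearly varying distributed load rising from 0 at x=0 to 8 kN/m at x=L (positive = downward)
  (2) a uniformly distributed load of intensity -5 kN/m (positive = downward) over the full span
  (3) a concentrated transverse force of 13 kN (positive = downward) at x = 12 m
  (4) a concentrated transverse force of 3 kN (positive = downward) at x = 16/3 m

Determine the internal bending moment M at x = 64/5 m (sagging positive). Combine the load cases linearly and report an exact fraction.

Load 1 — triangular load w₀=8 kN/m (0→w₀ over full span):
  M_1 = w₀Lx/2 - w₀L²/3 - w₀x³/(6L) = 8·16·(64/5)/2 - 8·16²/3 - 8·(64/5)³/(6·16) = -14336/375 kN·m
Load 2 — uniform load w=-5 kN/m over full span:
  M_2 = -w(L-x)²/2 = -(-5)·(16-(64/5))²/2 = 128/5 kN·m
Load 3 — point force P=13 kN at a=12 m (b=L-a=4):
  M_3 = 0  [x>a] = 0 kN·m
Load 4 — point force P=3 kN at a=16/3 m (b=L-a=32/3):
  M_4 = 0  [x>a] = 0 kN·m
Superposition: M = Σ M_i = -4736/375 kN·m ≈ -12.629333 kN·m

M(64/5) = -4736/375 kN·m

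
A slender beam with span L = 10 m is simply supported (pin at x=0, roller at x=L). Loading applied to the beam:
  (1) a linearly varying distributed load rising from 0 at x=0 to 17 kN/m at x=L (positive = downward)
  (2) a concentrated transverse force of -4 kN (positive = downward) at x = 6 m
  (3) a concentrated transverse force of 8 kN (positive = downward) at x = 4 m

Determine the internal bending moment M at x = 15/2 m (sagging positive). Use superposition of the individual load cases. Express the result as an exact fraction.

M(15/2) = 3039/32 kN·m

Load 1 — triangular load w₀=17 kN/m (0→w₀ over full span):
  M_1 = w₀Lx/6 - w₀x³/(6L) = 17·10·(15/2)/6 - 17·(15/2)³/(6·10) = 2975/32 kN·m
Load 2 — point force P=-4 kN at a=6 m (b=L-a=4):
  M_2 = Pa(L-x)/L  [x>a] = (-4)·6·(10-(15/2))/10 = -6 kN·m
Load 3 — point force P=8 kN at a=4 m (b=L-a=6):
  M_3 = Pa(L-x)/L  [x>a] = 8·4·(10-(15/2))/10 = 8 kN·m
Superposition: M = Σ M_i = 3039/32 kN·m ≈ 94.968750 kN·m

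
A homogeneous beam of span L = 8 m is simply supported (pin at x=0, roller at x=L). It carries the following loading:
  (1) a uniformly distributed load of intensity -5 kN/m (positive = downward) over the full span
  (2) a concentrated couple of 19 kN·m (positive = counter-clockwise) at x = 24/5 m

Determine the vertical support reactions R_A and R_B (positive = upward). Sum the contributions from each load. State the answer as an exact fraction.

R_A = -141/8 kN, R_B = -179/8 kN

Load 1 — uniform load w=-5 kN/m over full span:
  R_A = wL/2 = (-5)·8/2 = -20 kN
  R_B = wL/2 = (-5)·8/2 = -20 kN
Load 2 — applied couple M₀=19 kN·m at a=24/5 m (b=L-a=16/5):
  R_A = M₀/L = 19/8 kN
  R_B = -M₀/L = -19/8 kN
Superposition: R_A = -141/8 kN, R_B = -179/8 kN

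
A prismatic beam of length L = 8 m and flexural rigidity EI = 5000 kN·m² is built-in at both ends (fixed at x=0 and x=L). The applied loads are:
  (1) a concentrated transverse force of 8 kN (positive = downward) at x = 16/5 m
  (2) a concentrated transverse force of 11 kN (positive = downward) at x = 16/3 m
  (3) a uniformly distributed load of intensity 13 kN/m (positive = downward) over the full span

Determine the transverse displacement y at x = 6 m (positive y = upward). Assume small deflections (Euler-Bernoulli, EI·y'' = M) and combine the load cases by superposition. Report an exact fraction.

Load 1 — point force P=8 kN at a=16/5 m (b=L-a=24/5):
  y_1 = -Pa²(L-x)²(3bL-(3b+a)(L-x))/(6L³EI)  [x>a] = -8·(16/5)²·(8-6)²·(3·(24/5)·8-(3·(24/5)+(16/5))·(8-6))/(6·8³·5000) = -16/9375 m
Load 2 — point force P=11 kN at a=16/3 m (b=L-a=8/3):
  y_2 = -Pa²(L-x)²(3bL-(3b+a)(L-x))/(6L³EI)  [x>a] = -11·(16/3)²·(8-6)²·(3·(8/3)·8-(3·(8/3)+(16/3))·(8-6))/(6·8³·5000) = -154/50625 m
Load 3 — uniform load w=13 kN/m over full span:
  y_3 = -wx²(L-x)²/(24EI) = -13·6²·(8-6)²/(24·5000) = -39/2500 m
Superposition: y = Σ y_i = -20603/1012500 m ≈ -0.020349 m

y(6) = -20603/1012500 m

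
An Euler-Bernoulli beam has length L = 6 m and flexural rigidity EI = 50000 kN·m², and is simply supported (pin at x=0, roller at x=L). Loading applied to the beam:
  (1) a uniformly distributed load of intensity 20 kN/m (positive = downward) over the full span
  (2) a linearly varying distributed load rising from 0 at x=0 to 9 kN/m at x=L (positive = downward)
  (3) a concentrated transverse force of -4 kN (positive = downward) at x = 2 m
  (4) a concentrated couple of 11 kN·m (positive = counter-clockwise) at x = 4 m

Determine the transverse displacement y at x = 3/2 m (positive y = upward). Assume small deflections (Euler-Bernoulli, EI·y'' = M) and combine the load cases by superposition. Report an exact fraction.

Load 1 — uniform load w=20 kN/m over full span:
  y_1 = -wx(L³-2Lx²+x³)/(24EI) = -20·(3/2)·(6³-2·6·(3/2)²+(3/2)³)/(24·50000) = -1539/320000 m
Load 2 — triangular load w₀=9 kN/m (0→w₀ over full span):
  y_2 = -w₀x(7L⁴-10L²x²+3x⁴)/(360LEI) = -9·(3/2)·(7·6⁴-10·6²·(3/2)²+3·(3/2)⁴)/(360·6·50000) = -26487/25600000 m
Load 3 — point force P=-4 kN at a=2 m (b=L-a=4):
  y_3 = -Pbx(L²-b²-x²)/(6LEI)  [x≤a] = -(-4)·4·(3/2)·(6²-4²-(3/2)²)/(6·6·50000) = 71/300000 m
Load 4 — applied couple M₀=11 kN·m at a=4 m (b=L-a=2):
  y_4 = (M₀x³/(6L)+C₁x)/EI  [x≤a] with C₁=M₀(3b²-L²)/(6L)=-22/3 = (11·(3/2)³/(6·6)+(-22/3)·(3/2))/50000 = -319/1600000 m
Superposition: y = Σ y_i = -445957/76800000 m ≈ -0.005807 m

y(3/2) = -445957/76800000 m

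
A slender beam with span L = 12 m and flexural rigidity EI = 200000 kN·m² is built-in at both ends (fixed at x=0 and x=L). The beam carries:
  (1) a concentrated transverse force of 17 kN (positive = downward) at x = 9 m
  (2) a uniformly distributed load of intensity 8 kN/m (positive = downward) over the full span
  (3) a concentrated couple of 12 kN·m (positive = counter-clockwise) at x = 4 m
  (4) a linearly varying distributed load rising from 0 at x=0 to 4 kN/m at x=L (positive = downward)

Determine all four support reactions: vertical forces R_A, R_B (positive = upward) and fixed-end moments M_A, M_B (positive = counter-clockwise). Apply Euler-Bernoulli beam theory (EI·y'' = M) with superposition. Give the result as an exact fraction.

Load 1 — point force P=17 kN at a=9 m (b=L-a=3):
  R_A = Pb²(3a+b)/L³ = 17·3²·(3·9+3)/12³ = 85/32 kN
  M_A = Pab²/L² = 17·9·3²/12² = 153/16 kN·m
  R_B = Pa²(a+3b)/L³ = 17·9²·(9+3·3)/12³ = 459/32 kN
  M_B = -Pa²b/L² = -17·9²·3/12² = -459/16 kN·m
Load 2 — uniform load w=8 kN/m over full span:
  R_A = wL/2 = 8·12/2 = 48 kN
  M_A = wL²/12 = 8·12²/12 = 96 kN·m
  R_B = wL/2 = 8·12/2 = 48 kN
  M_B = -wL²/12 = -8·12²/12 = -96 kN·m
Load 3 — applied couple M₀=12 kN·m at a=4 m (b=L-a=8):
  R_A = 6M₀ab/L³ = 6·12·4·8/12³ = 4/3 kN
  M_A = M₀b(2a-b)/L² = 12·8·(2·4-8)/12² = 0 kN·m
  R_B = -6M₀ab/L³ = -6·12·4·8/12³ = -4/3 kN
  M_B = M₀a(2b-a)/L² = 12·4·(2·8-4)/12² = 4 kN·m
Load 4 — triangular load w₀=4 kN/m (0→w₀ over full span):
  R_A = 3w₀L/20 = 3·4·12/20 = 36/5 kN
  M_A = w₀L²/30 = 4·12²/30 = 96/5 kN·m
  R_B = 7w₀L/20 = 7·4·12/20 = 84/5 kN
  M_B = -w₀L²/20 = -4·12²/20 = -144/5 kN·m
Superposition: R_A = 28411/480 kN, M_A = 9981/80 kN·m, R_B = 37349/480 kN, M_B = -11959/80 kN·m

R_A = 28411/480 kN, M_A = 9981/80 kN·m, R_B = 37349/480 kN, M_B = -11959/80 kN·m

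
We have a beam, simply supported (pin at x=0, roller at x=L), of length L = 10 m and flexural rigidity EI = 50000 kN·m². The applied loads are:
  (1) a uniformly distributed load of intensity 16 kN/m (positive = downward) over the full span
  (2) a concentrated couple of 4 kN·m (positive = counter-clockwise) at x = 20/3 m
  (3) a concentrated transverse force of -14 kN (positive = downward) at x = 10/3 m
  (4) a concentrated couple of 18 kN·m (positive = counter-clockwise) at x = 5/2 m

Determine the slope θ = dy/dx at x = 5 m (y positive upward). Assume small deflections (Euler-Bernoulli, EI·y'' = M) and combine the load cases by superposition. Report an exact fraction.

Load 1 — uniform load w=16 kN/m over full span:
  θ_1 = -w(L³-6Lx²+4x³)/(24EI) = -16·(10³-6·10·5²+4·5³)/(24·50000) = 0 rad
Load 2 — applied couple M₀=4 kN·m at a=20/3 m (b=L-a=10/3):
  θ_2 = (M₀x²/(2L)+C₁)/EI  [x≤a] with C₁=M₀(3b²-L²)/(6L)=-40/9 = (4·5²/(2·10)+(-40/9))/50000 = 1/90000 rad
Load 3 — point force P=-14 kN at a=10/3 m (b=L-a=20/3):
  θ_3 = -Pa(2L²-6Lx+3x²+a²)/(6LEI)  [x>a] = -(-14)·(10/3)·(2·10²-6·10·5+3·5²+(10/3)²)/(6·10·50000) = -7/32400 rad
Load 4 — applied couple M₀=18 kN·m at a=5/2 m (b=L-a=15/2):
  θ_4 = (M₀x²/(2L)-M₀(x-a)+C₁)/EI  [x>a] with C₁=M₀(3b²-L²)/(6L)=165/8 = (18·5²/(2·10)-18·(5-(5/2))+(165/8))/50000 = -3/80000 rad
Superposition: θ = Σ θ_i = -1571/6480000 rad ≈ -0.000242 rad

θ(5) = -1571/6480000 rad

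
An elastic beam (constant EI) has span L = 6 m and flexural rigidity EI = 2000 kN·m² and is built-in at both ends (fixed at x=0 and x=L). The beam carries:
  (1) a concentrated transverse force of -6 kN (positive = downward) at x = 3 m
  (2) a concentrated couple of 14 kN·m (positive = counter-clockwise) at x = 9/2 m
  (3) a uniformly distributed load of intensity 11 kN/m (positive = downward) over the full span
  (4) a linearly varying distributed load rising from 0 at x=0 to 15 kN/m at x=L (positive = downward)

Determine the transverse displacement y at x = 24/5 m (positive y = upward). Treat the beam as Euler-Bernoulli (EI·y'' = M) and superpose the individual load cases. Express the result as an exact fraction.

Load 1 — point force P=-6 kN at a=3 m (b=L-a=3):
  y_1 = -Pa²(L-x)²(3bL-(3b+a)(L-x))/(6L³EI)  [x>a] = -(-6)·3²·(6-(24/5))²·(3·3·6-(3·3+3)·(6-(24/5)))/(6·6³·2000) = 297/250000 m
Load 2 — applied couple M₀=14 kN·m at a=9/2 m (b=L-a=3/2):
  y_2 = (R_Ax³/6 - M_Ax²/2 - M₀(x-a)²/2)/EI  [x>a] with R_A=21/8, M_A=35/8 = ((21/8)·(24/5)³/6 - (35/8)·(24/5)²/2 - 14·((24/5)-(9/2))²/2)/2000 = -1323/1000000 m
Load 3 — uniform load w=11 kN/m over full span:
  y_3 = -wx²(L-x)²/(24EI) = -11·(24/5)²·(6-(24/5))²/(24·2000) = -594/78125 m
Load 4 — triangular load w₀=15 kN/m (0→w₀ over full span):
  y_4 = -w₀x²(L-x)²(x+2L)/(120LEI) = -15·(24/5)²·(6-(24/5))²·((24/5)+2·6)/(120·6·2000) = -2268/390625 m
Superposition: y = Σ y_i = -338607/25000000 m ≈ -0.013544 m

y(24/5) = -338607/25000000 m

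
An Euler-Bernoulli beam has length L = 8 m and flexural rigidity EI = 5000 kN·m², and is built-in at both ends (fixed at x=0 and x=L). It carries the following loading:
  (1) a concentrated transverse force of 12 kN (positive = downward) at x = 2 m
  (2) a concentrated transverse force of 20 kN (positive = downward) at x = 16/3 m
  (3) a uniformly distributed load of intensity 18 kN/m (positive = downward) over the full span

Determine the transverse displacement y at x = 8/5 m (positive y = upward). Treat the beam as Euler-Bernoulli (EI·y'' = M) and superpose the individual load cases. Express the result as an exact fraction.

y(8/5) = -636874/31640625 m

Load 1 — point force P=12 kN at a=2 m (b=L-a=6):
  y_1 = -Pb²x²(3aL-(3a+b)x)/(6L³EI)  [x≤a] = -12·6²·(8/5)²·(3·2·8-(3·2+6)·(8/5))/(6·8³·5000) = -162/78125 m
Load 2 — point force P=20 kN at a=16/3 m (b=L-a=8/3):
  y_2 = -Pb²x²(3aL-(3a+b)x)/(6L³EI)  [x≤a] = -20·(8/3)²·(8/5)²·(3·(16/3)·8-(3·(16/3)+(8/3))·(8/5))/(6·8³·5000) = -2944/1265625 m
Load 3 — uniform load w=18 kN/m over full span:
  y_3 = -wx²(L-x)²/(24EI) = -18·(8/5)²·(8-(8/5))²/(24·5000) = -6144/390625 m
Superposition: y = Σ y_i = -636874/31640625 m ≈ -0.020128 m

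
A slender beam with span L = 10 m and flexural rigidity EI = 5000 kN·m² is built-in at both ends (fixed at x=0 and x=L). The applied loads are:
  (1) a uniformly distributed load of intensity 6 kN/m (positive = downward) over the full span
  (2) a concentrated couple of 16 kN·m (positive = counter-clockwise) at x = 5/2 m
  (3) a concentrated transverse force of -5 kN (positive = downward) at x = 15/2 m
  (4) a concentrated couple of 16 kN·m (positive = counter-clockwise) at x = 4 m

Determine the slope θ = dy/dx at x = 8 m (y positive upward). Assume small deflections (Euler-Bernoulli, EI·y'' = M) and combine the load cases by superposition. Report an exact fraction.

Load 1 — uniform load w=6 kN/m over full span:
  θ_1 = -wx(L-x)(L-2x)/(12EI) = -6·8·(10-8)·(10-2·8)/(12·5000) = 6/625 rad
Load 2 — applied couple M₀=16 kN·m at a=5/2 m (b=L-a=15/2):
  θ_2 = (R_Ax²/2 - M_Ax - M₀(x-a))/EI  [x>a] with R_A=9/5, M_A=-3 = ((9/5)·8²/2 - (-3)·8 - 16·(8-(5/2)))/5000 = -4/3125 rad
Load 3 — point force P=-5 kN at a=15/2 m (b=L-a=5/2):
  θ_3 = Pa²(L-x)(2bL-(3b+a)(L-x))/(2L³EI)  [x>a] = (-5)·(15/2)²·(10-8)·(2·(5/2)·10-(3·(5/2)+(15/2))·(10-8))/(2·10³·5000) = -9/8000 rad
Load 4 — applied couple M₀=16 kN·m at a=4 m (b=L-a=6):
  θ_4 = (R_Ax²/2 - M_Ax - M₀(x-a))/EI  [x>a] with R_A=288/125, M_A=48/25 = ((288/125)·8²/2 - (48/25)·8 - 16·(8-4))/5000 = -88/78125 rad
Superposition: θ = Σ θ_i = 30343/5000000 rad ≈ 0.006069 rad

θ(8) = 30343/5000000 rad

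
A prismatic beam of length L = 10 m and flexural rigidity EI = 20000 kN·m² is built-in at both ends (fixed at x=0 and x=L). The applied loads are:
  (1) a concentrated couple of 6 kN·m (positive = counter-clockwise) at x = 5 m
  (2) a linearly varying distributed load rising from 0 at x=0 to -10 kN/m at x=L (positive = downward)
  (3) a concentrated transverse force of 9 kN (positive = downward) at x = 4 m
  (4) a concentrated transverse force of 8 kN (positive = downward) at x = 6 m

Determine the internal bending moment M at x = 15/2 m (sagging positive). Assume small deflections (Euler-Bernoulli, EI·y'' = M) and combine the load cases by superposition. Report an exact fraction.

M(15/2) = -10661/1200 kN·m

Load 1 — applied couple M₀=6 kN·m at a=5 m (b=L-a=5):
  M_1 = R_Ax - M_A - M₀  [x>a] with R_A=9/10, M_A=3/2 = (9/10)·(15/2) - (3/2) - 6 = -3/4 kN·m
Load 2 — triangular load w₀=-10 kN/m (0→w₀ over full span):
  M_2 = 3w₀Lx/20 - w₀L²/30 - w₀x³/(6L) = 3·(-10)·10·(15/2)/20 - (-10)·10²/30 - (-10)·(15/2)³/(6·10) = -425/48 kN·m
Load 3 — point force P=9 kN at a=4 m (b=L-a=6):
  M_3 = Pa²(a+3b)(L-x)/L³ - Pa²b/L²  [x>a] = 9·4²·(4+3·6)·(10-(15/2))/10³ - 9·4²·6/10² = -18/25 kN·m
Load 4 — point force P=8 kN at a=6 m (b=L-a=4):
  M_4 = Pa²(a+3b)(L-x)/L³ - Pa²b/L²  [x>a] = 8·6²·(6+3·4)·(10-(15/2))/10³ - 8·6²·4/10² = 36/25 kN·m
Superposition: M = Σ M_i = -10661/1200 kN·m ≈ -8.884167 kN·m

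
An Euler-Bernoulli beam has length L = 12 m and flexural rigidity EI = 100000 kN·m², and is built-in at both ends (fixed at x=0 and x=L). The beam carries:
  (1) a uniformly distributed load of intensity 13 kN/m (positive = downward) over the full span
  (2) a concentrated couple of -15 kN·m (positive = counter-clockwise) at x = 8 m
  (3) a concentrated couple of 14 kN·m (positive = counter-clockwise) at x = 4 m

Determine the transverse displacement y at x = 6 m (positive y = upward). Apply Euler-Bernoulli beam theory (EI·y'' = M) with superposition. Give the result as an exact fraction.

y(6) = -161/25000 m

Load 1 — uniform load w=13 kN/m over full span:
  y_1 = -wx²(L-x)²/(24EI) = -13·6²·(12-6)²/(24·100000) = -351/50000 m
Load 2 — applied couple M₀=-15 kN·m at a=8 m (b=L-a=4):
  y_2 = (R_Ax³/6 - M_Ax²/2)/EI  [x≤a] with R_A=-5/3, M_A=-5 = ((-5/3)·6³/6 - (-5)·6²/2)/100000 = 3/10000 m
Load 3 — applied couple M₀=14 kN·m at a=4 m (b=L-a=8):
  y_3 = (R_Ax³/6 - M_Ax²/2 - M₀(x-a)²/2)/EI  [x>a] with R_A=14/9, M_A=0 = ((14/9)·6³/6 - 0·6²/2 - 14·(6-4)²/2)/100000 = 7/25000 m
Superposition: y = Σ y_i = -161/25000 m ≈ -0.006440 m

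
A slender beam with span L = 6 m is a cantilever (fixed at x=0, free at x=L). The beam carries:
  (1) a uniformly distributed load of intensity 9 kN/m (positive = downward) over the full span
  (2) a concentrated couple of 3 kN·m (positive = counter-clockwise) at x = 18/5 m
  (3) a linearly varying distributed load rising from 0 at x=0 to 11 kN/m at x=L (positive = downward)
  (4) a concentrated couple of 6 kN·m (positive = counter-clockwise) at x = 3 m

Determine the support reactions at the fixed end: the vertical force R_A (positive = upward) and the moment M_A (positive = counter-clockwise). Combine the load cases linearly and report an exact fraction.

R_A = 87 kN, M_A = 285 kN·m

Load 1 — uniform load w=9 kN/m over full span:
  R_A = wL = 9·6 = 54 kN
  M_A = wL²/2 = 9·6²/2 = 162 kN·m
Load 2 — applied couple M₀=3 kN·m at a=18/5 m (b=L-a=12/5):
  R_A = 0 kN
  M_A = -M₀ = -3 kN·m
Load 3 — triangular load w₀=11 kN/m (0→w₀ over full span):
  R_A = w₀L/2 = 11·6/2 = 33 kN
  M_A = w₀L²/3 = 11·6²/3 = 132 kN·m
Load 4 — applied couple M₀=6 kN·m at a=3 m (b=L-a=3):
  R_A = 0 kN
  M_A = -M₀ = -6 kN·m
Superposition: R_A = 87 kN, M_A = 285 kN·m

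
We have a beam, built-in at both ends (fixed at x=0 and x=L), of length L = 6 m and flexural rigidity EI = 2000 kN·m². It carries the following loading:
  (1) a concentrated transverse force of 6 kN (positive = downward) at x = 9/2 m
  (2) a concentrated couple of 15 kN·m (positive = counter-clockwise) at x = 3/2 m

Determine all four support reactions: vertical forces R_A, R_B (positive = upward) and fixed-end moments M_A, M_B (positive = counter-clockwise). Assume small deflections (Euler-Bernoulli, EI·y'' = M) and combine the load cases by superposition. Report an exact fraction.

Load 1 — point force P=6 kN at a=9/2 m (b=L-a=3/2):
  R_A = Pb²(3a+b)/L³ = 6·(3/2)²·(3·(9/2)+(3/2))/6³ = 15/16 kN
  M_A = Pab²/L² = 6·(9/2)·(3/2)²/6² = 27/16 kN·m
  R_B = Pa²(a+3b)/L³ = 6·(9/2)²·((9/2)+3·(3/2))/6³ = 81/16 kN
  M_B = -Pa²b/L² = -6·(9/2)²·(3/2)/6² = -81/16 kN·m
Load 2 — applied couple M₀=15 kN·m at a=3/2 m (b=L-a=9/2):
  R_A = 6M₀ab/L³ = 6·15·(3/2)·(9/2)/6³ = 45/16 kN
  M_A = M₀b(2a-b)/L² = 15·(9/2)·(2·(3/2)-(9/2))/6² = -45/16 kN·m
  R_B = -6M₀ab/L³ = -6·15·(3/2)·(9/2)/6³ = -45/16 kN
  M_B = M₀a(2b-a)/L² = 15·(3/2)·(2·(9/2)-(3/2))/6² = 75/16 kN·m
Superposition: R_A = 15/4 kN, M_A = -9/8 kN·m, R_B = 9/4 kN, M_B = -3/8 kN·m

R_A = 15/4 kN, M_A = -9/8 kN·m, R_B = 9/4 kN, M_B = -3/8 kN·m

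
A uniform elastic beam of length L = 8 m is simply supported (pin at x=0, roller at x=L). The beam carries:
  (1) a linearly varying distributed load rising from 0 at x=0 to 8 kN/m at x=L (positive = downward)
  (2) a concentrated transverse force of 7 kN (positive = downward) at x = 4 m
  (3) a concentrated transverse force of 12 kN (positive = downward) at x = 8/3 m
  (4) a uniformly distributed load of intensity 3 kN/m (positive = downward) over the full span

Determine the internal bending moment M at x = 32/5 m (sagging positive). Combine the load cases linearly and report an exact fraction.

M(32/5) = 6492/125 kN·m

Load 1 — triangular load w₀=8 kN/m (0→w₀ over full span):
  M_1 = w₀Lx/6 - w₀x³/(6L) = 8·8·(32/5)/6 - 8·(32/5)³/(6·8) = 3072/125 kN·m
Load 2 — point force P=7 kN at a=4 m (b=L-a=4):
  M_2 = Pa(L-x)/L  [x>a] = 7·4·(8-(32/5))/8 = 28/5 kN·m
Load 3 — point force P=12 kN at a=8/3 m (b=L-a=16/3):
  M_3 = Pa(L-x)/L  [x>a] = 12·(8/3)·(8-(32/5))/8 = 32/5 kN·m
Load 4 — uniform load w=3 kN/m over full span:
  M_4 = wx(L-x)/2 = 3·(32/5)·(8-(32/5))/2 = 384/25 kN·m
Superposition: M = Σ M_i = 6492/125 kN·m ≈ 51.936000 kN·m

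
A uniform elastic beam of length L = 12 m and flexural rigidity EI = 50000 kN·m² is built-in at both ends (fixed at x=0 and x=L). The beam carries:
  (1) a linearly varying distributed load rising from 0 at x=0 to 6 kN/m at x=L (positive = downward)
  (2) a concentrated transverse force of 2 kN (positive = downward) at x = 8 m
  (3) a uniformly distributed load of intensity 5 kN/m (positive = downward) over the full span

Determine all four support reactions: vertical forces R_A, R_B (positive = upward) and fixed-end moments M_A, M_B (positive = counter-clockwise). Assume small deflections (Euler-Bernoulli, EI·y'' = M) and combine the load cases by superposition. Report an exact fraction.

Load 1 — triangular load w₀=6 kN/m (0→w₀ over full span):
  R_A = 3w₀L/20 = 3·6·12/20 = 54/5 kN
  M_A = w₀L²/30 = 6·12²/30 = 144/5 kN·m
  R_B = 7w₀L/20 = 7·6·12/20 = 126/5 kN
  M_B = -w₀L²/20 = -6·12²/20 = -216/5 kN·m
Load 2 — point force P=2 kN at a=8 m (b=L-a=4):
  R_A = Pb²(3a+b)/L³ = 2·4²·(3·8+4)/12³ = 14/27 kN
  M_A = Pab²/L² = 2·8·4²/12² = 16/9 kN·m
  R_B = Pa²(a+3b)/L³ = 2·8²·(8+3·4)/12³ = 40/27 kN
  M_B = -Pa²b/L² = -2·8²·4/12² = -32/9 kN·m
Load 3 — uniform load w=5 kN/m over full span:
  R_A = wL/2 = 5·12/2 = 30 kN
  M_A = wL²/12 = 5·12²/12 = 60 kN·m
  R_B = wL/2 = 5·12/2 = 30 kN
  M_B = -wL²/12 = -5·12²/12 = -60 kN·m
Superposition: R_A = 5578/135 kN, M_A = 4076/45 kN·m, R_B = 7652/135 kN, M_B = -4804/45 kN·m

R_A = 5578/135 kN, M_A = 4076/45 kN·m, R_B = 7652/135 kN, M_B = -4804/45 kN·m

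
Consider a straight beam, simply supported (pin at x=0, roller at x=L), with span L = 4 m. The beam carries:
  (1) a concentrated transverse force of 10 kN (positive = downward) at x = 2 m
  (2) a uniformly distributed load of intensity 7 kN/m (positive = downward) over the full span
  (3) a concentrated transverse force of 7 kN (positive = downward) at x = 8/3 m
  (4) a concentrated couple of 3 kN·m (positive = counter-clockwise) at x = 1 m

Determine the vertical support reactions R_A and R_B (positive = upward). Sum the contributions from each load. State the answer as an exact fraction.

Load 1 — point force P=10 kN at a=2 m (b=L-a=2):
  R_A = Pb/L = 10·2/4 = 5 kN
  R_B = Pa/L = 10·2/4 = 5 kN
Load 2 — uniform load w=7 kN/m over full span:
  R_A = wL/2 = 7·4/2 = 14 kN
  R_B = wL/2 = 7·4/2 = 14 kN
Load 3 — point force P=7 kN at a=8/3 m (b=L-a=4/3):
  R_A = Pb/L = 7·(4/3)/4 = 7/3 kN
  R_B = Pa/L = 7·(8/3)/4 = 14/3 kN
Load 4 — applied couple M₀=3 kN·m at a=1 m (b=L-a=3):
  R_A = M₀/L = 3/4 kN
  R_B = -M₀/L = -3/4 kN
Superposition: R_A = 265/12 kN, R_B = 275/12 kN

R_A = 265/12 kN, R_B = 275/12 kN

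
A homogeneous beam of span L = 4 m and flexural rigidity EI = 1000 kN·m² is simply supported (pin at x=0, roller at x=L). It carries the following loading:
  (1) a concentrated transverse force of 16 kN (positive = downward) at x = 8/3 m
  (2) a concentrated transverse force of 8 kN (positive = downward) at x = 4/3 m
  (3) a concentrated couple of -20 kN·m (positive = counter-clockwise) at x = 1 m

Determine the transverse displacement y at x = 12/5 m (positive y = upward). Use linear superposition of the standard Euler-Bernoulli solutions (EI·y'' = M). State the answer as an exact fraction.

y(12/5) = -101923/2531250 m

Load 1 — point force P=16 kN at a=8/3 m (b=L-a=4/3):
  y_1 = -Pbx(L²-b²-x²)/(6LEI)  [x≤a] = -16·(4/3)·(12/5)·(4²-(4/3)²-(12/5)²)/(6·4·1000) = -7616/421875 m
Load 2 — point force P=8 kN at a=4/3 m (b=L-a=8/3):
  y_2 = -Pa(L-x)(2Lx-a²-x²)/(6LEI)  [x>a] = -8·(4/3)·(4-(12/5))·(2·4·(12/5)-(4/3)²-(12/5)²)/(6·4·1000) = -10496/1265625 m
Load 3 — applied couple M₀=-20 kN·m at a=1 m (b=L-a=3):
  y_3 = (M₀x³/(6L)-M₀(x-a)²/2+C₁x)/EI  [x>a] with C₁=M₀(3b²-L²)/(6L)=-55/6 = ((-20)·(12/5)³/(6·4)-(-20)·((12/5)-1)²/2+(-55/6)·(12/5))/1000 = -87/6250 m
Superposition: y = Σ y_i = -101923/2531250 m ≈ -0.040266 m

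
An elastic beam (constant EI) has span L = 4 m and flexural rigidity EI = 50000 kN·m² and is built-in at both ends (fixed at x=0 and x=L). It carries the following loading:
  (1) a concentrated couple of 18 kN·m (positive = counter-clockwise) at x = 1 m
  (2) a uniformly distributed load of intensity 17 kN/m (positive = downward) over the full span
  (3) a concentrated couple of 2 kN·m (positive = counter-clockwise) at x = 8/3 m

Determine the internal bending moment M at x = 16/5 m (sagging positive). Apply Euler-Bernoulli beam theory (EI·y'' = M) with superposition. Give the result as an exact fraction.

M(16/5) = 27/200 kN·m

Load 1 — applied couple M₀=18 kN·m at a=1 m (b=L-a=3):
  M_1 = R_Ax - M_A - M₀  [x>a] with R_A=81/16, M_A=-27/8 = (81/16)·(16/5) - (-27/8) - 18 = 63/40 kN·m
Load 2 — uniform load w=17 kN/m over full span:
  M_2 = wLx/2 - wL²/12 - wx²/2 = 17·4·(16/5)/2 - 17·4²/12 - 17·(16/5)²/2 = -68/75 kN·m
Load 3 — applied couple M₀=2 kN·m at a=8/3 m (b=L-a=4/3):
  M_3 = R_Ax - M_A - M₀  [x>a] with R_A=2/3, M_A=2/3 = (2/3)·(16/5) - (2/3) - 2 = -8/15 kN·m
Superposition: M = Σ M_i = 27/200 kN·m ≈ 0.135000 kN·m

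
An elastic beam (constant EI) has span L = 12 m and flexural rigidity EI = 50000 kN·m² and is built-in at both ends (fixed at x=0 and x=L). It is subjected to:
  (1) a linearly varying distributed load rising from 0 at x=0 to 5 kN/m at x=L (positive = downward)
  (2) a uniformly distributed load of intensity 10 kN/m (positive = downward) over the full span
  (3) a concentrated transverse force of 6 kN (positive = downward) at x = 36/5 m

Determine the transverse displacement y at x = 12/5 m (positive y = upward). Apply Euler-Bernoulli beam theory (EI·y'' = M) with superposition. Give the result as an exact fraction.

Load 1 — triangular load w₀=5 kN/m (0→w₀ over full span):
  y_1 = -w₀x²(L-x)²(x+2L)/(120LEI) = -5·(12/5)²·(12-(12/5))²·((12/5)+2·12)/(120·12·50000) = -9504/9765625 m
Load 2 — uniform load w=10 kN/m over full span:
  y_2 = -wx²(L-x)²/(24EI) = -10·(12/5)²·(12-(12/5))²/(24·50000) = -1728/390625 m
Load 3 — point force P=6 kN at a=36/5 m (b=L-a=24/5):
  y_3 = -Pb²x²(3aL-(3a+b)x)/(6L³EI)  [x≤a] = -6·(24/5)²·(12/5)²·(3·(36/5)·12-(3·(36/5)+(24/5))·(12/5))/(6·12³·50000) = -14688/48828125 m
Superposition: y = Σ y_i = -278208/48828125 m ≈ -0.005698 m

y(12/5) = -278208/48828125 m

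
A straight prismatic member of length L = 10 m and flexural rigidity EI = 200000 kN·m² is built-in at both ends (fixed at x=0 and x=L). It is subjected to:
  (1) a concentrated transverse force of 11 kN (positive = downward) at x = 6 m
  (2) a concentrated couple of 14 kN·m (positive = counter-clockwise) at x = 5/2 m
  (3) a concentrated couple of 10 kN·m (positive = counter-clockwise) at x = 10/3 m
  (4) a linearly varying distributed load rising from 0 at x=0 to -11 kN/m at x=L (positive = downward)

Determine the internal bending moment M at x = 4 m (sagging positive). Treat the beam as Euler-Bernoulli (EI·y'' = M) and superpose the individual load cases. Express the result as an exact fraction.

M(4) = -67241/3000 kN·m

Load 1 — point force P=11 kN at a=6 m (b=L-a=4):
  M_1 = Pb²(3a+b)x/L³ - Pab²/L²  [x≤a] = 11·4²·(3·6+4)·4/10³ - 11·6·4²/10² = 616/125 kN·m
Load 2 — applied couple M₀=14 kN·m at a=5/2 m (b=L-a=15/2):
  M_2 = R_Ax - M_A - M₀  [x>a] with R_A=63/40, M_A=-21/8 = (63/40)·4 - (-21/8) - 14 = -203/40 kN·m
Load 3 — applied couple M₀=10 kN·m at a=10/3 m (b=L-a=20/3):
  M_3 = R_Ax - M_A - M₀  [x>a] with R_A=4/3, M_A=0 = (4/3)·4 - 0 - 10 = -14/3 kN·m
Load 4 — triangular load w₀=-11 kN/m (0→w₀ over full span):
  M_4 = 3w₀Lx/20 - w₀L²/30 - w₀x³/(6L) = 3·(-11)·10·4/20 - (-11)·10²/30 - (-11)·4³/(6·10) = -88/5 kN·m
Superposition: M = Σ M_i = -67241/3000 kN·m ≈ -22.413667 kN·m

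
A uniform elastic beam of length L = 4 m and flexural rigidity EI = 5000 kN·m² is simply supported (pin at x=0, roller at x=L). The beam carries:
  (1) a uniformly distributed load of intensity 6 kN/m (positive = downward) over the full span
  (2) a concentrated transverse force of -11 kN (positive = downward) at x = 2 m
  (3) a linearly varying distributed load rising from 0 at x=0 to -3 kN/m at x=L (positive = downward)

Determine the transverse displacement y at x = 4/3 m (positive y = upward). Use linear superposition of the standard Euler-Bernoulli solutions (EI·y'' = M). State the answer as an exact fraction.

Load 1 — uniform load w=6 kN/m over full span:
  y_1 = -wx(L³-2Lx²+x³)/(24EI) = -6·(4/3)·(4³-2·4·(4/3)²+(4/3)³)/(24·5000) = -176/50625 m
Load 2 — point force P=-11 kN at a=2 m (b=L-a=2):
  y_2 = -Pbx(L²-b²-x²)/(6LEI)  [x≤a] = -(-11)·2·(4/3)·(4²-2²-(4/3)²)/(6·4·5000) = 253/101250 m
Load 3 — triangular load w₀=-3 kN/m (0→w₀ over full span):
  y_3 = -w₀x(7L⁴-10L²x²+3x⁴)/(360LEI) = -(-3)·(4/3)·(7·4⁴-10·4²·(4/3)²+3·(4/3)⁴)/(360·4·5000) = 128/151875 m
Superposition: y = Σ y_i = -41/303750 m ≈ -0.000135 m

y(4/3) = -41/303750 m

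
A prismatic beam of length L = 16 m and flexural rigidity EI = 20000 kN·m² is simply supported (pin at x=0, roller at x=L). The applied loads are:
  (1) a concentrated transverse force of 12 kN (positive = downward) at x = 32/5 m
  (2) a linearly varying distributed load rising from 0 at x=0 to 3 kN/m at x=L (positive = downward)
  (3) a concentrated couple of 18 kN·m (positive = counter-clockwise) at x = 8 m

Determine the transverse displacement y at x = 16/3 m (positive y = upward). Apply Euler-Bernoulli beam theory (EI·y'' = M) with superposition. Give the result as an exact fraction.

Load 1 — point force P=12 kN at a=32/5 m (b=L-a=48/5):
  y_1 = -Pbx(L²-b²-x²)/(6LEI)  [x≤a] = -12·(48/5)·(16/3)·(16²-(48/5)²-(16/3)²)/(6·16·20000) = -30464/703125 m
Load 2 — triangular load w₀=3 kN/m (0→w₀ over full span):
  y_2 = -w₀x(7L⁴-10L²x²+3x⁴)/(360LEI) = -3·(16/3)·(7·16⁴-10·16²·(16/3)²+3·(16/3)⁴)/(360·16·20000) = -8192/151875 m
Load 3 — applied couple M₀=18 kN·m at a=8 m (b=L-a=8):
  y_3 = (M₀x³/(6L)+C₁x)/EI  [x≤a] with C₁=M₀(3b²-L²)/(6L)=-12 = (18·(16/3)³/(6·16)+(-12)·(16/3))/20000 = -2/1125 m
Superposition: y = Σ y_i = -1880278/18984375 m ≈ -0.099043 m

y(16/3) = -1880278/18984375 m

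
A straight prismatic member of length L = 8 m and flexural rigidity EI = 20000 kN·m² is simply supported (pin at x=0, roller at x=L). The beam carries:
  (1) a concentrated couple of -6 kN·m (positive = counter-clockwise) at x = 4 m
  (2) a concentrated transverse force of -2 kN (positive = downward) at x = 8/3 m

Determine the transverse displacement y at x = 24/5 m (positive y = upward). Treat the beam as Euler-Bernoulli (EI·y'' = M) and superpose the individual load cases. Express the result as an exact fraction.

Load 1 — applied couple M₀=-6 kN·m at a=4 m (b=L-a=4):
  y_1 = (M₀x³/(6L)-M₀(x-a)²/2+C₁x)/EI  [x>a] with C₁=M₀(3b²-L²)/(6L)=2 = ((-6)·(24/5)³/(6·8)-(-6)·((24/5)-4)²/2+2·(24/5))/20000 = -9/78125 m
Load 2 — point force P=-2 kN at a=8/3 m (b=L-a=16/3):
  y_2 = -Pa(L-x)(2Lx-a²-x²)/(6LEI)  [x>a] = -(-2)·(8/3)·(8-(24/5))·(2·8·(24/5)-(8/3)²-(24/5)²)/(6·8·20000) = 5248/6328125 m
Superposition: y = Σ y_i = 4519/6328125 m ≈ 0.000714 m

y(24/5) = 4519/6328125 m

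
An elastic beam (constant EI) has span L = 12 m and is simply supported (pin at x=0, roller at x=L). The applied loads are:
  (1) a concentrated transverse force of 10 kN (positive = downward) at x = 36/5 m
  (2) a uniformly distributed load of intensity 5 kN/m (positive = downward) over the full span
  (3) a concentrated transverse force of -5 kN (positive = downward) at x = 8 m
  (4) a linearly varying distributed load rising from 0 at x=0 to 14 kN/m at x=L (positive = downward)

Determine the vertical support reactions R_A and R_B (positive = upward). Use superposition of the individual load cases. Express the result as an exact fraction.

Load 1 — point force P=10 kN at a=36/5 m (b=L-a=24/5):
  R_A = Pb/L = 10·(24/5)/12 = 4 kN
  R_B = Pa/L = 10·(36/5)/12 = 6 kN
Load 2 — uniform load w=5 kN/m over full span:
  R_A = wL/2 = 5·12/2 = 30 kN
  R_B = wL/2 = 5·12/2 = 30 kN
Load 3 — point force P=-5 kN at a=8 m (b=L-a=4):
  R_A = Pb/L = (-5)·4/12 = -5/3 kN
  R_B = Pa/L = (-5)·8/12 = -10/3 kN
Load 4 — triangular load w₀=14 kN/m (0→w₀ over full span):
  R_A = w₀L/6 = 14·12/6 = 28 kN
  R_B = w₀L/3 = 14·12/3 = 56 kN
Superposition: R_A = 181/3 kN, R_B = 266/3 kN

R_A = 181/3 kN, R_B = 266/3 kN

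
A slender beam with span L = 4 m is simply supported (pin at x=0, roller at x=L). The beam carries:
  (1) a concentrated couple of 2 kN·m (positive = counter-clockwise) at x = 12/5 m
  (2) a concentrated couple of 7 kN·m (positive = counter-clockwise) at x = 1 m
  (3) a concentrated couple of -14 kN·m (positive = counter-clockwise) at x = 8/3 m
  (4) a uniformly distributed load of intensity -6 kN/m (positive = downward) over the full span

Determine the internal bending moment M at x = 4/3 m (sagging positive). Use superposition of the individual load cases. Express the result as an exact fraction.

M(4/3) = -58/3 kN·m

Load 1 — applied couple M₀=2 kN·m at a=12/5 m (b=L-a=8/5):
  M_1 = M₀x/L  [x≤a] = 2·(4/3)/4 = 2/3 kN·m
Load 2 — applied couple M₀=7 kN·m at a=1 m (b=L-a=3):
  M_2 = M₀x/L - M₀  [x>a] = 7·(4/3)/4 - 7 = -14/3 kN·m
Load 3 — applied couple M₀=-14 kN·m at a=8/3 m (b=L-a=4/3):
  M_3 = M₀x/L  [x≤a] = (-14)·(4/3)/4 = -14/3 kN·m
Load 4 — uniform load w=-6 kN/m over full span:
  M_4 = wx(L-x)/2 = (-6)·(4/3)·(4-(4/3))/2 = -32/3 kN·m
Superposition: M = Σ M_i = -58/3 kN·m ≈ -19.333333 kN·m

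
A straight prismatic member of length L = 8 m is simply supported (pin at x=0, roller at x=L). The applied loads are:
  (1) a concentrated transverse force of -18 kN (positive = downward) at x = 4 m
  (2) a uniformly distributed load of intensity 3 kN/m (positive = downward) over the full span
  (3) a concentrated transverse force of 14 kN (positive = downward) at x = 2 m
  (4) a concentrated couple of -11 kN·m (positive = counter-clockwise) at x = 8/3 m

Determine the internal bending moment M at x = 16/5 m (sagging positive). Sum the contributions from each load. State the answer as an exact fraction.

Load 1 — point force P=-18 kN at a=4 m (b=L-a=4):
  M_1 = Pbx/L  [x≤a] = (-18)·4·(16/5)/8 = -144/5 kN·m
Load 2 — uniform load w=3 kN/m over full span:
  M_2 = wx(L-x)/2 = 3·(16/5)·(8-(16/5))/2 = 576/25 kN·m
Load 3 — point force P=14 kN at a=2 m (b=L-a=6):
  M_3 = Pa(L-x)/L  [x>a] = 14·2·(8-(16/5))/8 = 84/5 kN·m
Load 4 — applied couple M₀=-11 kN·m at a=8/3 m (b=L-a=16/3):
  M_4 = M₀x/L - M₀  [x>a] = (-11)·(16/5)/8 - (-11) = 33/5 kN·m
Superposition: M = Σ M_i = 441/25 kN·m ≈ 17.640000 kN·m

M(16/5) = 441/25 kN·m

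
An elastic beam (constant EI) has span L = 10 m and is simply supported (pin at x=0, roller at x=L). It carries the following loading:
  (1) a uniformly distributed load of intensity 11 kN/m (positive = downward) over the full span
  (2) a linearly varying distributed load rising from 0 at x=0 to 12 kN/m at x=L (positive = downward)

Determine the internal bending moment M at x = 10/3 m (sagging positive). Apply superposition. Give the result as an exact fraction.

M(10/3) = 4900/27 kN·m

Load 1 — uniform load w=11 kN/m over full span:
  M_1 = wx(L-x)/2 = 11·(10/3)·(10-(10/3))/2 = 1100/9 kN·m
Load 2 — triangular load w₀=12 kN/m (0→w₀ over full span):
  M_2 = w₀Lx/6 - w₀x³/(6L) = 12·10·(10/3)/6 - 12·(10/3)³/(6·10) = 1600/27 kN·m
Superposition: M = Σ M_i = 4900/27 kN·m ≈ 181.481481 kN·m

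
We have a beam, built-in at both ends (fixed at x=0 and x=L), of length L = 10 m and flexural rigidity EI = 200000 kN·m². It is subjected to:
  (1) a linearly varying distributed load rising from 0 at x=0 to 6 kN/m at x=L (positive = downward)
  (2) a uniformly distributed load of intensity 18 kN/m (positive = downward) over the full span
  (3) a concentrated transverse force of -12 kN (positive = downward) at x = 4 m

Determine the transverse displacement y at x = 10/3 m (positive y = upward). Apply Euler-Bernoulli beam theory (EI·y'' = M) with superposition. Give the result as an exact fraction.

Load 1 — triangular load w₀=6 kN/m (0→w₀ over full span):
  y_1 = -w₀x²(L-x)²(x+2L)/(120LEI) = -6·(10/3)²·(10-(10/3))²·((10/3)+2·10)/(120·10·200000) = -7/24300 m
Load 2 — uniform load w=18 kN/m over full span:
  y_2 = -wx²(L-x)²/(24EI) = -18·(10/3)²·(10-(10/3))²/(24·200000) = -1/540 m
Load 3 — point force P=-12 kN at a=4 m (b=L-a=6):
  y_3 = -Pb²x²(3aL-(3a+b)x)/(6L³EI)  [x≤a] = -(-12)·6²·(10/3)²·(3·4·10-(3·4+6)·(10/3))/(6·10³·200000) = 3/12500 m
Superposition: y = Σ y_i = -5771/3037500 m ≈ -0.001900 m

y(10/3) = -5771/3037500 m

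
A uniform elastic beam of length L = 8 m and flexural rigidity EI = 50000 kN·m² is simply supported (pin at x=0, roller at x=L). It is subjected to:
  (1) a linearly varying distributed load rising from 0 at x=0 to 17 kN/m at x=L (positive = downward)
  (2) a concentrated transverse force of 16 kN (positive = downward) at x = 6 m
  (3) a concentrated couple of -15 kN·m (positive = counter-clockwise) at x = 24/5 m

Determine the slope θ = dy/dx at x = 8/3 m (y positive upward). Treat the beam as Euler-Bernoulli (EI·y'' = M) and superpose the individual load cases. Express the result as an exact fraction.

θ(8/3) = -8746/3796875 rad

Load 1 — triangular load w₀=17 kN/m (0→w₀ over full span):
  θ_1 = -w₀(7L⁴-30L²x²+15x⁴)/(360LEI) = -17·(7·8⁴-30·8²·(8/3)²+15·(8/3)⁴)/(360·8·50000) = -7072/3796875 rad
Load 2 — point force P=16 kN at a=6 m (b=L-a=2):
  θ_2 = -Pb(L²-b²-3x²)/(6LEI)  [x≤a] = -16·2·(8²-2²-3·(8/3)²)/(6·8·50000) = -29/56250 rad
Load 3 — applied couple M₀=-15 kN·m at a=24/5 m (b=L-a=16/5):
  θ_3 = (M₀x²/(2L)+C₁)/EI  [x≤a] with C₁=M₀(3b²-L²)/(6L)=52/5 = ((-15)·(8/3)²/(2·8)+(52/5))/50000 = 7/93750 rad
Superposition: θ = Σ θ_i = -8746/3796875 rad ≈ -0.002303 rad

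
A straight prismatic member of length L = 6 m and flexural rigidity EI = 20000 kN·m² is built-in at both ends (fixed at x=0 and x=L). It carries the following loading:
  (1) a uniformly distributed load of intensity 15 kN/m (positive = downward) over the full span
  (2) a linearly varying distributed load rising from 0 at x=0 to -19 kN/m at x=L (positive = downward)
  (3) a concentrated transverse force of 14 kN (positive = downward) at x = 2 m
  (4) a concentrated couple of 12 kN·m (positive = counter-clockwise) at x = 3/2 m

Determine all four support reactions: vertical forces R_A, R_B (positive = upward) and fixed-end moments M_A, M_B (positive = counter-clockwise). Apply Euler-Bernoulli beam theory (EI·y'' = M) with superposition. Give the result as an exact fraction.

R_A = 21881/540 kN, M_A = 5831/180 kN·m, R_B = 3499/540 kN, M_B = -2389/180 kN·m

Load 1 — uniform load w=15 kN/m over full span:
  R_A = wL/2 = 15·6/2 = 45 kN
  M_A = wL²/12 = 15·6²/12 = 45 kN·m
  R_B = wL/2 = 15·6/2 = 45 kN
  M_B = -wL²/12 = -15·6²/12 = -45 kN·m
Load 2 — triangular load w₀=-19 kN/m (0→w₀ over full span):
  R_A = 3w₀L/20 = 3·(-19)·6/20 = -171/10 kN
  M_A = w₀L²/30 = (-19)·6²/30 = -114/5 kN·m
  R_B = 7w₀L/20 = 7·(-19)·6/20 = -399/10 kN
  M_B = -w₀L²/20 = -(-19)·6²/20 = 171/5 kN·m
Load 3 — point force P=14 kN at a=2 m (b=L-a=4):
  R_A = Pb²(3a+b)/L³ = 14·4²·(3·2+4)/6³ = 280/27 kN
  M_A = Pab²/L² = 14·2·4²/6² = 112/9 kN·m
  R_B = Pa²(a+3b)/L³ = 14·2²·(2+3·4)/6³ = 98/27 kN
  M_B = -Pa²b/L² = -14·2²·4/6² = -56/9 kN·m
Load 4 — applied couple M₀=12 kN·m at a=3/2 m (b=L-a=9/2):
  R_A = 6M₀ab/L³ = 6·12·(3/2)·(9/2)/6³ = 9/4 kN
  M_A = M₀b(2a-b)/L² = 12·(9/2)·(2·(3/2)-(9/2))/6² = -9/4 kN·m
  R_B = -6M₀ab/L³ = -6·12·(3/2)·(9/2)/6³ = -9/4 kN
  M_B = M₀a(2b-a)/L² = 12·(3/2)·(2·(9/2)-(3/2))/6² = 15/4 kN·m
Superposition: R_A = 21881/540 kN, M_A = 5831/180 kN·m, R_B = 3499/540 kN, M_B = -2389/180 kN·m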